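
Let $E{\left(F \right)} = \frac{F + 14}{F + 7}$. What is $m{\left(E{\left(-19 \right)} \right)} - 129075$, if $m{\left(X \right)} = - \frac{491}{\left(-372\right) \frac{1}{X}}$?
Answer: $- \frac{576188345}{4464} \approx -1.2907 \cdot 10^{5}$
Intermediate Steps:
$E{\left(F \right)} = \frac{14 + F}{7 + F}$
$m{\left(X \right)} = \frac{491 X}{372}$ ($m{\left(X \right)} = - 491 \left(- \frac{X}{372}\right) = \frac{491 X}{372}$)
$m{\left(E{\left(-19 \right)} \right)} - 129075 = \frac{491 \frac{14 - 19}{7 - 19}}{372} - 129075 = \frac{491 \frac{1}{-12} \left(-5\right)}{372} - 129075 = \frac{491 \left(\left(- \frac{1}{12}\right) \left(-5\right)\right)}{372} - 129075 = \frac{491}{372} \cdot \frac{5}{12} - 129075 = \frac{2455}{4464} - 129075 = - \frac{576188345}{4464}$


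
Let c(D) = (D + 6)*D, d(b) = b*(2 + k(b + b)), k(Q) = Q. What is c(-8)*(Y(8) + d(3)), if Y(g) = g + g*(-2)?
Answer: 256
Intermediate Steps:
d(b) = b*(2 + 2*b) (d(b) = b*(2 + (b + b)) = b*(2 + 2*b))
c(D) = D*(6 + D) (c(D) = (6 + D)*D = D*(6 + D))
Y(g) = -g (Y(g) = g - 2*g = -g)
c(-8)*(Y(8) + d(3)) = (-8*(6 - 8))*(-1*8 + 2*3*(1 + 3)) = (-8*(-2))*(-8 + 2*3*4) = 16*(-8 + 24) = 16*16 = 256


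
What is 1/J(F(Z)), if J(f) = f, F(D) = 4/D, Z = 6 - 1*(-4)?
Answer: 5/2 ≈ 2.5000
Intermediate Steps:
Z = 10 (Z = 6 + 4 = 10)
1/J(F(Z)) = 1/(4/10) = 1/(4*(1/10)) = 1/(2/5) = 5/2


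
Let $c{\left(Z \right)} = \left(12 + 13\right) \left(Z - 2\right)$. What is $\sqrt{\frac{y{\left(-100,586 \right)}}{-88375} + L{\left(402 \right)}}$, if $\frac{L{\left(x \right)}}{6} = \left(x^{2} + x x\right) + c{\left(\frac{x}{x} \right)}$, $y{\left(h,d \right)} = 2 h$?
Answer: $\frac{\sqrt{24231404933330}}{3535} \approx 1392.5$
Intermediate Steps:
$c{\left(Z \right)} = -50 + 25 Z$ ($c{\left(Z \right)} = 25 \left(-2 + Z\right) = -50 + 25 Z$)
$L{\left(x \right)} = -150 + 12 x^{2}$ ($L{\left(x \right)} = 6 \left(\left(x^{2} + x x\right) - \left(50 - 25 \frac{x}{x}\right)\right) = 6 \left(\left(x^{2} + x^{2}\right) + \left(-50 + 25 \cdot 1\right)\right) = 6 \left(2 x^{2} + \left(-50 + 25\right)\right) = 6 \left(2 x^{2} - 25\right) = 6 \left(-25 + 2 x^{2}\right) = -150 + 12 x^{2}$)
$\sqrt{\frac{y{\left(-100,586 \right)}}{-88375} + L{\left(402 \right)}} = \sqrt{\frac{2 \left(-100\right)}{-88375} - \left(150 - 12 \cdot 402^{2}\right)} = \sqrt{\left(-200\right) \left(- \frac{1}{88375}\right) + \left(-150 + 12 \cdot 161604\right)} = \sqrt{\frac{8}{3535} + \left(-150 + 1939248\right)} = \sqrt{\frac{8}{3535} + 1939098} = \sqrt{\frac{6854711438}{3535}} = \frac{\sqrt{24231404933330}}{3535}$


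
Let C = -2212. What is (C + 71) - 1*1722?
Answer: -3863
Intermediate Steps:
(C + 71) - 1*1722 = (-2212 + 71) - 1*1722 = -2141 - 1722 = -3863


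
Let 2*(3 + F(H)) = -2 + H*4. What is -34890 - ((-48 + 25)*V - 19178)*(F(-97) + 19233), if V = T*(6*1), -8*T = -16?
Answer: 370272000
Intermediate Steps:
T = 2 (T = -1/8*(-16) = 2)
F(H) = -4 + 2*H (F(H) = -3 + (-2 + H*4)/2 = -3 + (-2 + 4*H)/2 = -3 + (-1 + 2*H) = -4 + 2*H)
V = 12 (V = 2*(6*1) = 2*6 = 12)
-34890 - ((-48 + 25)*V - 19178)*(F(-97) + 19233) = -34890 - ((-48 + 25)*12 - 19178)*((-4 + 2*(-97)) + 19233) = -34890 - (-23*12 - 19178)*((-4 - 194) + 19233) = -34890 - (-276 - 19178)*(-198 + 19233) = -34890 - (-19454)*19035 = -34890 - 1*(-370306890) = -34890 + 370306890 = 370272000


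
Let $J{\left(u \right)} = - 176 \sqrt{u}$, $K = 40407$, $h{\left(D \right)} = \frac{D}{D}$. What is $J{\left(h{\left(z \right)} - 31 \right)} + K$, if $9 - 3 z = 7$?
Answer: $40407 - 176 i \sqrt{30} \approx 40407.0 - 963.99 i$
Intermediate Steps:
$z = \frac{2}{3}$ ($z = 3 - \frac{7}{3} = \frac{2}{3} \approx 0.66667$)
$h{\left(D \right)} = 1$
$J{\left(h{\left(z \right)} - 31 \right)} + K = - 176 \sqrt{1 - 31} + 40407 = - 176 \sqrt{-30} + 40407 = - 176 i \sqrt{30} + 40407 = 40407 - 176 i \sqrt{30}$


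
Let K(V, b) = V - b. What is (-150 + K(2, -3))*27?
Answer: -3915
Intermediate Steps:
(-150 + K(2, -3))*27 = (-150 + (2 - 1*(-3)))*27 = (-150 + (2 + 3))*27 = (-150 + 5)*27 = -145*27 = -3915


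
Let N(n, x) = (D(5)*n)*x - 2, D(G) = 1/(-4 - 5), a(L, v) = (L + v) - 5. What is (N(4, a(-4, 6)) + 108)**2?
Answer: 103684/9 ≈ 11520.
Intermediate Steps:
a(L, v) = -5 + L + v
D(G) = -1/9 (D(G) = 1/(-9) = -1/9)
N(n, x) = -2 - n*x/9 (N(n, x) = (-n/9)*x - 2 = -n*x/9 - 2 = -2 - n*x/9)
(N(4, a(-4, 6)) + 108)**2 = ((-2 - 1/9*4*(-5 - 4 + 6)) + 108)**2 = ((-2 - 1/9*4*(-3)) + 108)**2 = ((-2 + 4/3) + 108)**2 = (-2/3 + 108)**2 = (322/3)**2 = 103684/9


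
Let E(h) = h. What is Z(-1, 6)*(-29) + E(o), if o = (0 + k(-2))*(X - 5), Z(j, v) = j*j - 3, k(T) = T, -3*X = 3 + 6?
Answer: 74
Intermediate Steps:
X = -3 (X = -(3 + 6)/3 = -1/3*9 = -3)
Z(j, v) = -3 + j**2 (Z(j, v) = j**2 - 3 = -3 + j**2)
o = 16 (o = (0 - 2)*(-3 - 5) = -2*(-8) = 16)
Z(-1, 6)*(-29) + E(o) = (-3 + (-1)**2)*(-29) + 16 = (-3 + 1)*(-29) + 16 = -2*(-29) + 16 = 58 + 16 = 74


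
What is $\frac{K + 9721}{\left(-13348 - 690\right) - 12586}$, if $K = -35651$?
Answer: $\frac{12965}{13312} \approx 0.97393$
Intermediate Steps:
$\frac{K + 9721}{\left(-13348 - 690\right) - 12586} = \frac{-35651 + 9721}{\left(-13348 - 690\right) - 12586} = - \frac{25930}{-14038 - 12586} = - \frac{25930}{-26624} = \left(-25930\right) \left(- \frac{1}{26624}\right) = \frac{12965}{13312}$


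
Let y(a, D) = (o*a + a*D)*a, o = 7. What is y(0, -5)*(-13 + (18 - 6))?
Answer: 0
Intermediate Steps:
y(a, D) = a*(7*a + D*a) (y(a, D) = (7*a + a*D)*a = (7*a + D*a)*a = a*(7*a + D*a))
y(0, -5)*(-13 + (18 - 6)) = (0**2*(7 - 5))*(-13 + (18 - 6)) = (0*2)*(-13 + 12) = 0*(-1) = 0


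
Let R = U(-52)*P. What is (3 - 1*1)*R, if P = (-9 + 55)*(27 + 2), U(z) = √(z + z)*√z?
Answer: -138736*√2 ≈ -1.9620e+5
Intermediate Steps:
U(z) = z*√2 (U(z) = √(2*z)*√z = (√2*√z)*√z = z*√2)
P = 1334 (P = 46*29 = 1334)
R = -69368*√2 (R = -52*√2*1334 = -69368*√2 ≈ -98101.)
(3 - 1*1)*R = (3 - 1*1)*(-69368*√2) = (3 - 1)*(-69368*√2) = 2*(-69368*√2) = -138736*√2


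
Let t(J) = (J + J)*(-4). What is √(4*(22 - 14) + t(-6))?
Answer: 4*√5 ≈ 8.9443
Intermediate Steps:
t(J) = -8*J (t(J) = (2*J)*(-4) = -8*J)
√(4*(22 - 14) + t(-6)) = √(4*(22 - 14) - 8*(-6)) = √(4*8 + 48) = √(32 + 48) = √80 = 4*√5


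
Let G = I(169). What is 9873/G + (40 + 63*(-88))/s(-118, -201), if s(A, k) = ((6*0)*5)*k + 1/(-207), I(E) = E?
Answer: 192556305/169 ≈ 1.1394e+6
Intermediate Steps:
G = 169
s(A, k) = -1/207 (s(A, k) = (0*5)*k - 1/207 = 0*k - 1/207 = 0 - 1/207 = -1/207)
9873/G + (40 + 63*(-88))/s(-118, -201) = 9873/169 + (40 + 63*(-88))/(-1/207) = 9873*(1/169) + (40 - 5544)*(-207) = 9873/169 - 5504*(-207) = 9873/169 + 1139328 = 192556305/169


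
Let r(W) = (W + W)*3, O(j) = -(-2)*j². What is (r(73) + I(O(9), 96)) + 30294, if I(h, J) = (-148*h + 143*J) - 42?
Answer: 20442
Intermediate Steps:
O(j) = 2*j²
r(W) = 6*W (r(W) = (2*W)*3 = 6*W)
I(h, J) = -42 - 148*h + 143*J
(r(73) + I(O(9), 96)) + 30294 = (6*73 + (-42 - 296*9² + 143*96)) + 30294 = (438 + (-42 - 296*81 + 13728)) + 30294 = (438 + (-42 - 148*162 + 13728)) + 30294 = (438 + (-42 - 23976 + 13728)) + 30294 = (438 - 10290) + 30294 = -9852 + 30294 = 20442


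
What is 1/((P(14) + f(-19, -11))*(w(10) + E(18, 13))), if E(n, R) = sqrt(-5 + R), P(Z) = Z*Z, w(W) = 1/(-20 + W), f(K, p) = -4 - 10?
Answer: 5/72709 + 100*sqrt(2)/72709 ≈ 0.0020138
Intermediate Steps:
f(K, p) = -14
P(Z) = Z**2
1/((P(14) + f(-19, -11))*(w(10) + E(18, 13))) = 1/((14**2 - 14)*(1/(-20 + 10) + sqrt(-5 + 13))) = 1/((196 - 14)*(1/(-10) + sqrt(8))) = 1/(182*(-1/10 + 2*sqrt(2))) = 1/(-91/5 + 364*sqrt(2))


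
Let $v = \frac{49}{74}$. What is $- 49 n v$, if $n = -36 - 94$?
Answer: $\frac{156065}{37} \approx 4218.0$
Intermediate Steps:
$v = \frac{49}{74}$ ($v = 49 \cdot \frac{1}{74} = \frac{49}{74} \approx 0.66216$)
$n = -130$
$- 49 n v = \left(-49\right) \left(-130\right) \frac{49}{74} = 6370 \cdot \frac{49}{74} = \frac{156065}{37}$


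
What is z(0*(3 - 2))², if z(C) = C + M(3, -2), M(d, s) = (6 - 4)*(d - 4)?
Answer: 4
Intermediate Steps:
M(d, s) = -8 + 2*d (M(d, s) = 2*(-4 + d) = -8 + 2*d)
z(C) = -2 + C (z(C) = C + (-8 + 2*3) = C + (-8 + 6) = C - 2 = -2 + C)
z(0*(3 - 2))² = (-2 + 0*(3 - 2))² = (-2 + 0*1)² = (-2 + 0)² = (-2)² = 4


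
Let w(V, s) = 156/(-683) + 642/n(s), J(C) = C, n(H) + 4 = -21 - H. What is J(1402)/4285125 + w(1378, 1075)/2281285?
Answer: 9601259011081/29377607232080250 ≈ 0.00032682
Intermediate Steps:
n(H) = -25 - H (n(H) = -4 + (-21 - H) = -25 - H)
w(V, s) = -156/683 + 642/(-25 - s) (w(V, s) = 156/(-683) + 642/(-25 - s) = 156*(-1/683) + 642/(-25 - s) = -156/683 + 642/(-25 - s))
J(1402)/4285125 + w(1378, 1075)/2281285 = 1402/4285125 + (6*(-73731 - 26*1075)/(683*(25 + 1075)))/2281285 = 1402*(1/4285125) + ((6/683)*(-73731 - 27950)/1100)*(1/2281285) = 1402/4285125 + ((6/683)*(1/1100)*(-101681))*(1/2281285) = 1402/4285125 - 305043/375650*1/2281285 = 1402/4285125 - 305043/856964710250 = 9601259011081/29377607232080250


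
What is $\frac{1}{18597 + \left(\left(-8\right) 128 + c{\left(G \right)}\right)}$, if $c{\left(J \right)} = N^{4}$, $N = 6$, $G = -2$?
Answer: $\frac{1}{18869} \approx 5.2997 \cdot 10^{-5}$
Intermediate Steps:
$c{\left(J \right)} = 1296$ ($c{\left(J \right)} = 6^{4} = 1296$)
$\frac{1}{18597 + \left(\left(-8\right) 128 + c{\left(G \right)}\right)} = \frac{1}{18597 + \left(\left(-8\right) 128 + 1296\right)} = \frac{1}{18597 + \left(-1024 + 1296\right)} = \frac{1}{18597 + 272} = \frac{1}{18869}$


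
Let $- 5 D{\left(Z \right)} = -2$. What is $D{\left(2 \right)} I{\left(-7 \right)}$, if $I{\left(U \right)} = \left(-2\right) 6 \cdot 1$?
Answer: $- \frac{24}{5} \approx -4.8$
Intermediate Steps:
$D{\left(Z \right)} = \frac{2}{5}$ ($D{\left(Z \right)} = \left(- \frac{1}{5}\right) \left(-2\right) = \frac{2}{5}$)
$I{\left(U \right)} = -12$ ($I{\left(U \right)} = \left(-12\right) 1 = -12$)
$D{\left(2 \right)} I{\left(-7 \right)} = \frac{2}{5} \left(-12\right) = - \frac{24}{5}$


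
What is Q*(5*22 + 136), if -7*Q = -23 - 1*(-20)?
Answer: 738/7 ≈ 105.43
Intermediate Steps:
Q = 3/7 (Q = -(-23 - 1*(-20))/7 = -(-23 + 20)/7 = -⅐*(-3) = 3/7 ≈ 0.42857)
Q*(5*22 + 136) = 3*(5*22 + 136)/7 = 3*(110 + 136)/7 = (3/7)*246 = 738/7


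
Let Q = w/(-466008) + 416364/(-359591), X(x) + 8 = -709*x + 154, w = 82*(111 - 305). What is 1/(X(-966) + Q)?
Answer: 41893070682/28698382062851959 ≈ 1.4598e-6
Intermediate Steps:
w = -15908 (w = 82*(-194) = -15908)
X(x) = 146 - 709*x (X(x) = -8 + (-709*x + 154) = -8 + (154 - 709*x) = 146 - 709*x)
Q = -47077145321/41893070682 (Q = -15908/(-466008) + 416364/(-359591) = -15908*(-1/466008) + 416364*(-1/359591) = 3977/116502 - 416364/359591 = -47077145321/41893070682 ≈ -1.1237)
1/(X(-966) + Q) = 1/((146 - 709*(-966)) - 47077145321/41893070682) = 1/((146 + 684894) - 47077145321/41893070682) = 1/(685040 - 47077145321/41893070682) = 1/(28698382062851959/41893070682) = 41893070682/28698382062851959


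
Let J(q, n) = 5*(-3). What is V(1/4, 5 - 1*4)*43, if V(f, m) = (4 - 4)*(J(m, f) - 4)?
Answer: 0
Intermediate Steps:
J(q, n) = -15
V(f, m) = 0 (V(f, m) = (4 - 4)*(-15 - 4) = 0*(-19) = 0)
V(1/4, 5 - 1*4)*43 = 0*43 = 0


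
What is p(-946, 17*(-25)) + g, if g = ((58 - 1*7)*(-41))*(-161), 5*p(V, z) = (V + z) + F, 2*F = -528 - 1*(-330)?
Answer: 336357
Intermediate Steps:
F = -99 (F = (-528 - 1*(-330))/2 = (-528 + 330)/2 = (½)*(-198) = -99)
p(V, z) = -99/5 + V/5 + z/5 (p(V, z) = ((V + z) - 99)/5 = (-99 + V + z)/5 = -99/5 + V/5 + z/5)
g = 336651 (g = ((58 - 7)*(-41))*(-161) = (51*(-41))*(-161) = -2091*(-161) = 336651)
p(-946, 17*(-25)) + g = (-99/5 + (⅕)*(-946) + (17*(-25))/5) + 336651 = (-99/5 - 946/5 + (⅕)*(-425)) + 336651 = (-99/5 - 946/5 - 85) + 336651 = -294 + 336651 = 336357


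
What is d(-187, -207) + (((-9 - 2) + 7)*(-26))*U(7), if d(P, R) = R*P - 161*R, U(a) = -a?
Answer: 71308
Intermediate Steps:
d(P, R) = -161*R + P*R (d(P, R) = P*R - 161*R = -161*R + P*R)
d(-187, -207) + (((-9 - 2) + 7)*(-26))*U(7) = -207*(-161 - 187) + (((-9 - 2) + 7)*(-26))*(-1*7) = -207*(-348) + ((-11 + 7)*(-26))*(-7) = 72036 - 4*(-26)*(-7) = 72036 + 104*(-7) = 72036 - 728 = 71308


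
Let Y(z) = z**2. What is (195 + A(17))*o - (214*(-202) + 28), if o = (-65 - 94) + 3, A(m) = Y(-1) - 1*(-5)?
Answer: 11844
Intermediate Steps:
A(m) = 6 (A(m) = (-1)**2 - 1*(-5) = 1 + 5 = 6)
o = -156 (o = -159 + 3 = -156)
(195 + A(17))*o - (214*(-202) + 28) = (195 + 6)*(-156) - (214*(-202) + 28) = 201*(-156) - (-43228 + 28) = -31356 - 1*(-43200) = -31356 + 43200 = 11844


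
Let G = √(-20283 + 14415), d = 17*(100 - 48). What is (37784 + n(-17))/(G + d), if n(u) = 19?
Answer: 8354463/196831 - 113409*I*√163/393662 ≈ 42.445 - 3.6781*I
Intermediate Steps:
d = 884 (d = 17*52 = 884)
G = 6*I*√163 (G = √(-5868) = 6*I*√163 ≈ 76.603*I)
(37784 + n(-17))/(G + d) = (37784 + 19)/(6*I*√163 + 884) = 37803/(884 + 6*I*√163)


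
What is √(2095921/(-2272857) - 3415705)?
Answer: I*√17645123296846477842/2272857 ≈ 1848.2*I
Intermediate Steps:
√(2095921/(-2272857) - 3415705) = √(2095921*(-1/2272857) - 3415705) = √(-2095921/2272857 - 3415705) = √(-7763411115106/2272857) = I*√17645123296846477842/2272857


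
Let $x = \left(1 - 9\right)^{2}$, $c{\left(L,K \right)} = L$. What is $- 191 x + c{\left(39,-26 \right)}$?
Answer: $-12185$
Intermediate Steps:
$x = 64$ ($x = \left(1 - 9\right)^{2} = \left(-8\right)^{2} = 64$)
$- 191 x + c{\left(39,-26 \right)} = \left(-191\right) 64 + 39 = -12224 + 39 = -12185$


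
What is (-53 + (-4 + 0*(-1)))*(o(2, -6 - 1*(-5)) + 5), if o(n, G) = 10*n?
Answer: -1425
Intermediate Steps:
(-53 + (-4 + 0*(-1)))*(o(2, -6 - 1*(-5)) + 5) = (-53 + (-4 + 0*(-1)))*(10*2 + 5) = (-53 + (-4 + 0))*(20 + 5) = (-53 - 4)*25 = -57*25 = -1425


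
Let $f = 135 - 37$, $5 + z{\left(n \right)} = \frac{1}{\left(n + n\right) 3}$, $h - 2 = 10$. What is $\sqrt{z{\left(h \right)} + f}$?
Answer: $\frac{\sqrt{13394}}{12} \approx 9.6444$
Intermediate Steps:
$h = 12$ ($h = 2 + 10 = 12$)
$z{\left(n \right)} = -5 + \frac{1}{6 n}$ ($z{\left(n \right)} = -5 + \frac{1}{\left(n + n\right) 3} = -5 + \frac{1}{2 n} \frac{1}{3} = -5 + \frac{1}{6 n}$)
$f = 98$
$\sqrt{z{\left(h \right)} + f} = \sqrt{\left(-5 + \frac{1}{6 \cdot 12}\right) + 98} = \sqrt{\left(-5 + \frac{1}{6} \cdot \frac{1}{12}\right) + 98} = \sqrt{\left(-5 + \frac{1}{72}\right) + 98} = \sqrt{- \frac{359}{72} + 98} = \sqrt{\frac{6697}{72}} = \frac{\sqrt{13394}}{12}$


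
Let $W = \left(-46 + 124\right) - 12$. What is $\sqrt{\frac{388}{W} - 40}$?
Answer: $\frac{i \sqrt{37158}}{33} \approx 5.8413 i$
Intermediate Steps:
$W = 66$ ($W = 78 - 12 = 66$)
$\sqrt{\frac{388}{W} - 40} = \sqrt{\frac{388}{66} - 40} = \sqrt{388 \cdot \frac{1}{66} - 40} = \sqrt{\frac{194}{33} - 40} = \sqrt{- \frac{1126}{33}} = \frac{i \sqrt{37158}}{33}$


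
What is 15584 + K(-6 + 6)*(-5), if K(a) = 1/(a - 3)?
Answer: 46757/3 ≈ 15586.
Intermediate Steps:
K(a) = 1/(-3 + a)
15584 + K(-6 + 6)*(-5) = 15584 - 5/(-3 + (-6 + 6)) = 15584 - 5/(-3 + 0) = 15584 - 5/(-3) = 15584 - ⅓*(-5) = 15584 + 5/3 = 46757/3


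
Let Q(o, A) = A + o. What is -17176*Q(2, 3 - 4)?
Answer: -17176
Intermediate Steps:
-17176*Q(2, 3 - 4) = -17176*((3 - 4) + 2) = -17176*(-1 + 2) = -17176*1 = -17176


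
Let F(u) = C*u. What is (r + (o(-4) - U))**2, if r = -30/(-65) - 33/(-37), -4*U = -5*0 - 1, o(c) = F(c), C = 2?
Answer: 176066361/3701776 ≈ 47.563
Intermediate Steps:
F(u) = 2*u
o(c) = 2*c
U = 1/4 (U = -(-5*0 - 1)/4 = -(0 - 1)/4 = -1/4*(-1) = 1/4 ≈ 0.25000)
r = 651/481 (r = -30*(-1/65) - 33*(-1/37) = 6/13 + 33/37 = 651/481 ≈ 1.3534)
(r + (o(-4) - U))**2 = (651/481 + (2*(-4) - 1*1/4))**2 = (651/481 + (-8 - 1/4))**2 = (651/481 - 33/4)**2 = (-13269/1924)**2 = 176066361/3701776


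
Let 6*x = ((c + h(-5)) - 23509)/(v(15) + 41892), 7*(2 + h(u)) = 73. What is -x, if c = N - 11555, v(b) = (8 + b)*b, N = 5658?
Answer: 205783/1773954 ≈ 0.11600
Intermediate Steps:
v(b) = b*(8 + b)
h(u) = 59/7 (h(u) = -2 + (1/7)*73 = -2 + 73/7 = 59/7)
c = -5897 (c = 5658 - 11555 = -5897)
x = -205783/1773954 (x = (((-5897 + 59/7) - 23509)/(15*(8 + 15) + 41892))/6 = ((-41220/7 - 23509)/(15*23 + 41892))/6 = (-205783/(7*(345 + 41892)))/6 = (-205783/7/42237)/6 = (-205783/7*1/42237)/6 = (1/6)*(-205783/295659) = -205783/1773954 ≈ -0.11600)
-x = -1*(-205783/1773954) = 205783/1773954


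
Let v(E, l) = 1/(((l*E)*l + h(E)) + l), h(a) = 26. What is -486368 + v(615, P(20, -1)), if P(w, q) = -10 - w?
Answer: -269202742527/553496 ≈ -4.8637e+5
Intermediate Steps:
v(E, l) = 1/(26 + l + E*l²) (v(E, l) = 1/(((l*E)*l + 26) + l) = 1/(((E*l)*l + 26) + l) = 1/((E*l² + 26) + l) = 1/((26 + E*l²) + l) = 1/(26 + l + E*l²))
-486368 + v(615, P(20, -1)) = -486368 + 1/(26 + (-10 - 1*20) + 615*(-10 - 1*20)²) = -486368 + 1/(26 + (-10 - 20) + 615*(-10 - 20)²) = -486368 + 1/(26 - 30 + 615*(-30)²) = -486368 + 1/(26 - 30 + 615*900) = -486368 + 1/(26 - 30 + 553500) = -486368 + 1/553496 = -269202742527/553496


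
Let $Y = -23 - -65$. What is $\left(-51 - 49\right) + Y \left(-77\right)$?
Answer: $-3334$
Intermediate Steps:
$Y = 42$ ($Y = -23 + 65 = 42$)
$\left(-51 - 49\right) + Y \left(-77\right) = \left(-51 - 49\right) + 42 \left(-77\right) = -100 - 3234 = -3334$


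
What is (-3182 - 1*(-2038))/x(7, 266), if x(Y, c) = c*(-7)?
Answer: 572/931 ≈ 0.61439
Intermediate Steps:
x(Y, c) = -7*c
(-3182 - 1*(-2038))/x(7, 266) = (-3182 - 1*(-2038))/((-7*266)) = (-3182 + 2038)/(-1862) = -1144*(-1/1862) = 572/931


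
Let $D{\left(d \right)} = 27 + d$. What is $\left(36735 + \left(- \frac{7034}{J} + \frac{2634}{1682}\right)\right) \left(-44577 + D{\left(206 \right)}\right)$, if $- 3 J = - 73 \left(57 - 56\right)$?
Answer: $- \frac{99225075113616}{61393} \approx -1.6162 \cdot 10^{9}$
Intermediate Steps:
$J = \frac{73}{3}$ ($J = - \frac{\left(-73\right) \left(57 - 56\right)}{3} = - \frac{\left(-73\right) 1}{3} = \left(- \frac{1}{3}\right) \left(-73\right) = \frac{73}{3} \approx 24.333$)
$\left(36735 + \left(- \frac{7034}{J} + \frac{2634}{1682}\right)\right) \left(-44577 + D{\left(206 \right)}\right) = \left(36735 + \left(- \frac{7034}{\frac{73}{3}} + \frac{2634}{1682}\right)\right) \left(-44577 + \left(27 + 206\right)\right) = \left(36735 + \left(\left(-7034\right) \frac{3}{73} + 2634 \cdot \frac{1}{1682}\right)\right) \left(-44577 + 233\right) = \left(36735 + \left(- \frac{21102}{73} + \frac{1317}{841}\right)\right) \left(-44344\right) = \left(36735 - \frac{17650641}{61393}\right) \left(-44344\right) = \frac{2237621214}{61393} \left(-44344\right) = - \frac{99225075113616}{61393}$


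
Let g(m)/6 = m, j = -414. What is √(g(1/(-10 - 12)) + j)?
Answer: 7*I*√1023/11 ≈ 20.354*I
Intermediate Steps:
g(m) = 6*m
√(g(1/(-10 - 12)) + j) = √(6/(-10 - 12) - 414) = √(6/(-22) - 414) = √(6*(-1/22) - 414) = √(-3/11 - 414) = √(-4557/11) = 7*I*√1023/11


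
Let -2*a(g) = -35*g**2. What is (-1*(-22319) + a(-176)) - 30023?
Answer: 534376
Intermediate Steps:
a(g) = 35*g**2/2 (a(g) = -(-35)*g**2/2 = 35*g**2/2)
(-1*(-22319) + a(-176)) - 30023 = (-1*(-22319) + (35/2)*(-176)**2) - 30023 = (22319 + (35/2)*30976) - 30023 = (22319 + 542080) - 30023 = 564399 - 30023 = 534376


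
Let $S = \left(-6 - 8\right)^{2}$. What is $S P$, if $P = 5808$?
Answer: $1138368$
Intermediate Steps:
$S = 196$ ($S = \left(-14\right)^{2} = 196$)
$S P = 196 \cdot 5808 = 1138368$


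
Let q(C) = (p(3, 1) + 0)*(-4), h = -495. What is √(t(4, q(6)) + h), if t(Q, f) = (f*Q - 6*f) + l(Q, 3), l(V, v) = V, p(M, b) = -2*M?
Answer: 7*I*√11 ≈ 23.216*I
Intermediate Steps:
q(C) = 24 (q(C) = (-2*3 + 0)*(-4) = (-6 + 0)*(-4) = -6*(-4) = 24)
t(Q, f) = Q - 6*f + Q*f (t(Q, f) = (f*Q - 6*f) + Q = (Q*f - 6*f) + Q = (-6*f + Q*f) + Q = Q - 6*f + Q*f)
√(t(4, q(6)) + h) = √((4 - 6*24 + 4*24) - 495) = √((4 - 144 + 96) - 495) = √(-44 - 495) = √(-539) = 7*I*√11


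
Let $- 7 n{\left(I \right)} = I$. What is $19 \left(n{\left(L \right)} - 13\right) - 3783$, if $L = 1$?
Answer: $- \frac{28229}{7} \approx -4032.7$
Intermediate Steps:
$n{\left(I \right)} = - \frac{I}{7}$
$19 \left(n{\left(L \right)} - 13\right) - 3783 = 19 \left(\left(- \frac{1}{7}\right) 1 - 13\right) - 3783 = 19 \left(- \frac{1}{7} - 13\right) - 3783 = 19 \left(- \frac{92}{7}\right) - 3783 = - \frac{1748}{7} - 3783 = - \frac{28229}{7}$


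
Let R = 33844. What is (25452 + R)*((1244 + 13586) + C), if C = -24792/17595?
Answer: 303350264768/345 ≈ 8.7928e+8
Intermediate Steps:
C = -8264/5865 (C = -24792*1/17595 = -8264/5865 ≈ -1.4090)
(25452 + R)*((1244 + 13586) + C) = (25452 + 33844)*((1244 + 13586) - 8264/5865) = 59296*(14830 - 8264/5865) = 59296*(86969686/5865) = 303350264768/345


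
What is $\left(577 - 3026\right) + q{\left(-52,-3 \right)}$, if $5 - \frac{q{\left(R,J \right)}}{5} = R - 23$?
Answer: $-2049$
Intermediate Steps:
$q{\left(R,J \right)} = 140 - 5 R$ ($q{\left(R,J \right)} = 25 - 5 \left(R - 23\right) = 25 - 5 \left(-23 + R\right) = 25 - \left(-115 + 5 R\right) = 140 - 5 R$)
$\left(577 - 3026\right) + q{\left(-52,-3 \right)} = \left(577 - 3026\right) + \left(140 - -260\right) = -2449 + \left(140 + 260\right) = -2449 + 400 = -2049$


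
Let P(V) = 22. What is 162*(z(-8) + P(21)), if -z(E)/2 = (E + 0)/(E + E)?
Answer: 3402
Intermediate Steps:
z(E) = -1 (z(E) = -2*(E + 0)/(E + E) = -2*E/(2*E) = -2*E*1/(2*E) = -2*½ = -1)
162*(z(-8) + P(21)) = 162*(-1 + 22) = 162*21 = 3402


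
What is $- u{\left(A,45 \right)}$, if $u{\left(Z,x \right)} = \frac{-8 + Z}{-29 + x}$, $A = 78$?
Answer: $- \frac{35}{8} \approx -4.375$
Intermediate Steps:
$u{\left(Z,x \right)} = \frac{-8 + Z}{-29 + x}$
$- u{\left(A,45 \right)} = - \frac{-8 + 78}{-29 + 45} = - \frac{70}{16} = \left(-1\right) \frac{35}{8} = - \frac{35}{8}$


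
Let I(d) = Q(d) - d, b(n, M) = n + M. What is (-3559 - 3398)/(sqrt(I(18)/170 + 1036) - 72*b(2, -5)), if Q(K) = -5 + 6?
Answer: -1669680/50689 + 2319*sqrt(11510)/50689 ≈ -28.031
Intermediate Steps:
Q(K) = 1
b(n, M) = M + n
I(d) = 1 - d
(-3559 - 3398)/(sqrt(I(18)/170 + 1036) - 72*b(2, -5)) = (-3559 - 3398)/(sqrt((1 - 1*18)/170 + 1036) - 72*(-5 + 2)) = -6957/(sqrt((1 - 18)*(1/170) + 1036) - 72*(-3)) = -6957/(sqrt(-17*1/170 + 1036) + 216) = -6957/(sqrt(-1/10 + 1036) + 216) = -6957/(sqrt(10359/10) + 216) = -6957/(3*sqrt(11510)/10 + 216) = -6957/(216 + 3*sqrt(11510)/10)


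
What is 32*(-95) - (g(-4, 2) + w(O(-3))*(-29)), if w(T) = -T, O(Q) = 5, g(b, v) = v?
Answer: -3187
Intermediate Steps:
32*(-95) - (g(-4, 2) + w(O(-3))*(-29)) = 32*(-95) - (2 - 1*5*(-29)) = -3040 - (2 - 5*(-29)) = -3040 - (2 + 145) = -3040 - 1*147 = -3040 - 147 = -3187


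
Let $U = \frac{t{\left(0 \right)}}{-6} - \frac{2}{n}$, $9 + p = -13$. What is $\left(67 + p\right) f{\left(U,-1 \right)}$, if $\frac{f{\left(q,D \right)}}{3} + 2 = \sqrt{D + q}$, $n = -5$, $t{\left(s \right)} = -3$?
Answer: $-270 + \frac{27 i \sqrt{10}}{2} \approx -270.0 + 42.691 i$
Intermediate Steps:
$p = -22$ ($p = -9 - 13 = -22$)
$U = \frac{9}{10}$ ($U = - \frac{3}{-6} - \frac{2}{-5} = \left(-3\right) \left(- \frac{1}{6}\right) - - \frac{2}{5} = \frac{1}{2} + \frac{2}{5} = \frac{9}{10} \approx 0.9$)
$f{\left(q,D \right)} = -6 + 3 \sqrt{D + q}$
$\left(67 + p\right) f{\left(U,-1 \right)} = \left(67 - 22\right) \left(-6 + 3 \sqrt{-1 + \frac{9}{10}}\right) = 45 \left(-6 + 3 \sqrt{- \frac{1}{10}}\right) = 45 \left(-6 + 3 \frac{i \sqrt{10}}{10}\right) = 45 \left(-6 + \frac{3 i \sqrt{10}}{10}\right) = -270 + \frac{27 i \sqrt{10}}{2}$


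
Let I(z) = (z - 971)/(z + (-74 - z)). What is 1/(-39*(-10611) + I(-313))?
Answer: 37/15312315 ≈ 2.4164e-6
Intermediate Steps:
I(z) = 971/74 - z/74 (I(z) = (-971 + z)/(-74) = (-971 + z)*(-1/74) = 971/74 - z/74)
1/(-39*(-10611) + I(-313)) = 1/(-39*(-10611) + (971/74 - 1/74*(-313))) = 1/(413829 + (971/74 + 313/74)) = 1/(413829 + 642/37) = 1/(15312315/37) = 37/15312315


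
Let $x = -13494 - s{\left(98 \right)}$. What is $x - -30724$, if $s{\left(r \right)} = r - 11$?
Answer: $17143$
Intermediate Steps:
$s{\left(r \right)} = -11 + r$
$x = -13581$ ($x = -13494 - \left(-11 + 98\right) = -13494 - 87 = -13581$)
$x - -30724 = -13581 - -30724 = -13581 + 30724 = 17143$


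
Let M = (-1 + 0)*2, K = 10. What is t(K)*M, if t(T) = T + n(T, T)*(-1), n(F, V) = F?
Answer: 0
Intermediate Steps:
t(T) = 0 (t(T) = T + T*(-1) = T - T = 0)
M = -2 (M = -1*2 = -2)
t(K)*M = 0*(-2) = 0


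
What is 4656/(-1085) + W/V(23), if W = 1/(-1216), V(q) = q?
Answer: -130220093/30345280 ≈ -4.2913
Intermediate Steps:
W = -1/1216 ≈ -0.00082237
4656/(-1085) + W/V(23) = 4656/(-1085) - 1/1216/23 = 4656*(-1/1085) - 1/1216*1/23 = -4656/1085 - 1/27968 = -130220093/30345280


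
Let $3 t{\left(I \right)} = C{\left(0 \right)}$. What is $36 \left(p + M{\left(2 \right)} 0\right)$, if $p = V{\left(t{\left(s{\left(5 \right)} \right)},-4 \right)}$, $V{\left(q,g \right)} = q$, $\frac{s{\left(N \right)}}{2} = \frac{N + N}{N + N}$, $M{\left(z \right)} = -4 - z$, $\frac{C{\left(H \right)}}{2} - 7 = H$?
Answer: $168$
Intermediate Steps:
$C{\left(H \right)} = 14 + 2 H$
$s{\left(N \right)} = 2$ ($s{\left(N \right)} = 2 \frac{N + N}{N + N} = 2 \frac{2 N}{2 N} = 2 \cdot 2 N \frac{1}{2 N} = 2 \cdot 1 = 2$)
$t{\left(I \right)} = \frac{14}{3}$ ($t{\left(I \right)} = \frac{14 + 2 \cdot 0}{3} = \frac{14 + 0}{3} = \frac{1}{3} \cdot 14 = \frac{14}{3}$)
$p = \frac{14}{3} \approx 4.6667$
$36 \left(p + M{\left(2 \right)} 0\right) = 36 \left(\frac{14}{3} + \left(-4 - 2\right) 0\right) = 36 \left(\frac{14}{3} - 0\right) = 36 \left(\frac{14}{3} + 0\right) = 36 \cdot \frac{14}{3} = 168$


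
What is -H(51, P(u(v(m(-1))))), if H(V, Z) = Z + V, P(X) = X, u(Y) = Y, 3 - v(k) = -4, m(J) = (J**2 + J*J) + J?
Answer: -58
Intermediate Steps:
m(J) = J + 2*J**2 (m(J) = (J**2 + J**2) + J = 2*J**2 + J = J + 2*J**2)
v(k) = 7 (v(k) = 3 - 1*(-4) = 3 + 4 = 7)
H(V, Z) = V + Z
-H(51, P(u(v(m(-1))))) = -(51 + 7) = -1*58 = -58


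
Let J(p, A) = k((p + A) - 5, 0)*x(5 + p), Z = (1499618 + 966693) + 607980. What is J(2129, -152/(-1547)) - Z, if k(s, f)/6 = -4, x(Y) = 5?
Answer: -3074411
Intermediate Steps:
Z = 3074291 (Z = 2466311 + 607980 = 3074291)
k(s, f) = -24 (k(s, f) = 6*(-4) = -24)
J(p, A) = -120 (J(p, A) = -24*5 = -120)
J(2129, -152/(-1547)) - Z = -120 - 1*3074291 = -120 - 3074291 = -3074411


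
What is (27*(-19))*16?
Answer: -8208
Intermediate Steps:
(27*(-19))*16 = -513*16 = -8208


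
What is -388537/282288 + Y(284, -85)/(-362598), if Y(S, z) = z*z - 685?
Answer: -23788150441/17059510704 ≈ -1.3944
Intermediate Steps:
Y(S, z) = -685 + z² (Y(S, z) = z² - 685 = -685 + z²)
-388537/282288 + Y(284, -85)/(-362598) = -388537/282288 + (-685 + (-85)²)/(-362598) = -388537*1/282288 + (-685 + 7225)*(-1/362598) = -388537/282288 + 6540*(-1/362598) = -388537/282288 - 1090/60433 = -23788150441/17059510704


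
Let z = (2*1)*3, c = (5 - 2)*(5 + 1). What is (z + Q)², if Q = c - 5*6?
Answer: 36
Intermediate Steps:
c = 18 (c = 3*6 = 18)
Q = -12 (Q = 18 - 5*6 = 18 - 30 = -12)
z = 6 (z = 2*3 = 6)
(z + Q)² = (6 - 12)² = (-6)² = 36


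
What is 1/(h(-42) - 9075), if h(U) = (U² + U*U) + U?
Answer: -1/5589 ≈ -0.00017892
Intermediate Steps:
h(U) = U + 2*U² (h(U) = (U² + U²) + U = 2*U² + U = U + 2*U²)
1/(h(-42) - 9075) = 1/(-42*(1 + 2*(-42)) - 9075) = 1/(-42*(1 - 84) - 9075) = 1/(-42*(-83) - 9075) = 1/(3486 - 9075) = 1/(-5589) = -1/5589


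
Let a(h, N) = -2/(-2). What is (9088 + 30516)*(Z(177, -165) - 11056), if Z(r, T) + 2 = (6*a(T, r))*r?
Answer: -395881584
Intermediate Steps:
a(h, N) = 1 (a(h, N) = -2*(-½) = 1)
Z(r, T) = -2 + 6*r (Z(r, T) = -2 + (6*1)*r = -2 + 6*r)
(9088 + 30516)*(Z(177, -165) - 11056) = (9088 + 30516)*((-2 + 6*177) - 11056) = 39604*((-2 + 1062) - 11056) = 39604*(1060 - 11056) = 39604*(-9996) = -395881584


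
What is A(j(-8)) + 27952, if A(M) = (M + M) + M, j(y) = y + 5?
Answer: 27943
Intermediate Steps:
j(y) = 5 + y
A(M) = 3*M (A(M) = 2*M + M = 3*M)
A(j(-8)) + 27952 = 3*(5 - 8) + 27952 = 3*(-3) + 27952 = -9 + 27952 = 27943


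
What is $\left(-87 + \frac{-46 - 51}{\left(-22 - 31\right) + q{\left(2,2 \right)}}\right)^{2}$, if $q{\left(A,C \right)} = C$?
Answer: $\frac{18835600}{2601} \approx 7241.7$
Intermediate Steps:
$\left(-87 + \frac{-46 - 51}{\left(-22 - 31\right) + q{\left(2,2 \right)}}\right)^{2} = \left(-87 + \frac{-46 - 51}{\left(-22 - 31\right) + 2}\right)^{2} = \left(-87 - \frac{97}{-53 + 2}\right)^{2} = \left(-87 - \frac{97}{-51}\right)^{2} = \left(-87 - - \frac{97}{51}\right)^{2} = \left(-87 + \frac{97}{51}\right)^{2} = \left(- \frac{4340}{51}\right)^{2} = \frac{18835600}{2601}$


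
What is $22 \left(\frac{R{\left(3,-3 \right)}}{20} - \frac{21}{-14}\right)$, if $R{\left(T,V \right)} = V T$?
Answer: $\frac{231}{10} \approx 23.1$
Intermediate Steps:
$R{\left(T,V \right)} = T V$
$22 \left(\frac{R{\left(3,-3 \right)}}{20} - \frac{21}{-14}\right) = 22 \left(\frac{3 \left(-3\right)}{20} - \frac{21}{-14}\right) = 22 \left(\left(-9\right) \frac{1}{20} - - \frac{3}{2}\right) = 22 \left(- \frac{9}{20} + \frac{3}{2}\right) = 22 \cdot \frac{21}{20} = \frac{231}{10}$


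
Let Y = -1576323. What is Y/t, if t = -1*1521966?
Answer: 525441/507322 ≈ 1.0357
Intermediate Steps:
t = -1521966
Y/t = -1576323/(-1521966) = -1576323*(-1/1521966) = 525441/507322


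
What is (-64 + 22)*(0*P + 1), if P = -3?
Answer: -42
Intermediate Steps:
(-64 + 22)*(0*P + 1) = (-64 + 22)*(0*(-3) + 1) = -42*(0 + 1) = -42*1 = -42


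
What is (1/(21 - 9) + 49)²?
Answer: 346921/144 ≈ 2409.2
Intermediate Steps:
(1/(21 - 9) + 49)² = (1/12 + 49)² = (589/12)² = 346921/144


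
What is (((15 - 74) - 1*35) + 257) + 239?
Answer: 402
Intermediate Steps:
(((15 - 74) - 1*35) + 257) + 239 = ((-59 - 35) + 257) + 239 = (-94 + 257) + 239 = 163 + 239 = 402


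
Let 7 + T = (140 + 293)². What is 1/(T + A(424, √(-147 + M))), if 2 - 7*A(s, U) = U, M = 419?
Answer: 1148329/215291345638 + 7*√17/430582691276 ≈ 5.3339e-6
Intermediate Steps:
T = 187482 (T = -7 + (140 + 293)² = -7 + 433² = -7 + 187489 = 187482)
A(s, U) = 2/7 - U/7
1/(T + A(424, √(-147 + M))) = 1/(187482 + (2/7 - √(-147 + 419)/7)) = 1/(187482 + (2/7 - 4*√17/7)) = 1/(1312376/7 - 4*√17/7)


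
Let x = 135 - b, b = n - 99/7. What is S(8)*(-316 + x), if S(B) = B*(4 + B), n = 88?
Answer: -171264/7 ≈ -24466.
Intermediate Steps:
b = 517/7 (b = 88 - 99/7 = 517/7 ≈ 73.857)
x = 428/7 (x = 135 - 1*517/7 = 135 - 517/7 = 428/7 ≈ 61.143)
S(8)*(-316 + x) = (8*(4 + 8))*(-316 + 428/7) = (8*12)*(-1784/7) = 96*(-1784/7) = -171264/7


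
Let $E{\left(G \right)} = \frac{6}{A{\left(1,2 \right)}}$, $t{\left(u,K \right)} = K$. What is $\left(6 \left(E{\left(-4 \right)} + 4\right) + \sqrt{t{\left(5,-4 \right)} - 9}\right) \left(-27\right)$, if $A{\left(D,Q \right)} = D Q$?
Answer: $-1134 - 27 i \sqrt{13} \approx -1134.0 - 97.35 i$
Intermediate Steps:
$E{\left(G \right)} = 3$ ($E{\left(G \right)} = \frac{6}{1 \cdot 2} = \frac{6}{2} = 6 \cdot \frac{1}{2} = 3$)
$\left(6 \left(E{\left(-4 \right)} + 4\right) + \sqrt{t{\left(5,-4 \right)} - 9}\right) \left(-27\right) = \left(6 \left(3 + 4\right) + \sqrt{-4 - 9}\right) \left(-27\right) = \left(6 \cdot 7 + \sqrt{-13}\right) \left(-27\right) = \left(42 + i \sqrt{13}\right) \left(-27\right) = -1134 - 27 i \sqrt{13}$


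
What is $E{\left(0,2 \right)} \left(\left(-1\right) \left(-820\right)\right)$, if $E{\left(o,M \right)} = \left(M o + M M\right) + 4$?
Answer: $6560$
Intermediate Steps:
$E{\left(o,M \right)} = 4 + M^{2} + M o$ ($E{\left(o,M \right)} = \left(M o + M^{2}\right) + 4 = \left(M^{2} + M o\right) + 4 = 4 + M^{2} + M o$)
$E{\left(0,2 \right)} \left(\left(-1\right) \left(-820\right)\right) = \left(4 + 2^{2} + 2 \cdot 0\right) \left(\left(-1\right) \left(-820\right)\right) = \left(4 + 4 + 0\right) 820 = 8 \cdot 820 = 6560$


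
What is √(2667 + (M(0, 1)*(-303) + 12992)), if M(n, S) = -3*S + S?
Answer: √16265 ≈ 127.53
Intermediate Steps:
M(n, S) = -2*S
√(2667 + (M(0, 1)*(-303) + 12992)) = √(2667 + (-2*1*(-303) + 12992)) = √(2667 + (-2*(-303) + 12992)) = √(2667 + (606 + 12992)) = √(2667 + 13598) = √16265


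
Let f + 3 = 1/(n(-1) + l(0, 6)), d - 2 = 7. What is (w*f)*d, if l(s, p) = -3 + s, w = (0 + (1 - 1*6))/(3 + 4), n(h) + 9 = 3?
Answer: 20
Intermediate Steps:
n(h) = -6 (n(h) = -9 + 3 = -6)
w = -5/7 (w = (0 + (1 - 6))/7 = (0 - 5)*(1/7) = -5*1/7 = -5/7 ≈ -0.71429)
d = 9 (d = 2 + 7 = 9)
f = -28/9 (f = -3 + 1/(-6 + (-3 + 0)) = -3 + 1/(-6 - 3) = -3 + 1/(-9) = -3 - 1/9 = -28/9 ≈ -3.1111)
(w*f)*d = -5/7*(-28/9)*9 = (20/9)*9 = 20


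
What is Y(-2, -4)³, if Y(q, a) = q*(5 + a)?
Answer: -8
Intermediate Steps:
Y(-2, -4)³ = (-2*(5 - 4))³ = (-2*1)³ = (-2)³ = -8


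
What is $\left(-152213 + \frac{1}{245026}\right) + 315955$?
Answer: $\frac{40121047293}{245026} \approx 1.6374 \cdot 10^{5}$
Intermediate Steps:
$\left(-152213 + \frac{1}{245026}\right) + 315955 = - \frac{37296142537}{245026} + 315955 = \frac{40121047293}{245026}$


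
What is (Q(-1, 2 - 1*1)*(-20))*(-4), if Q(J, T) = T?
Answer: 80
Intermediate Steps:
(Q(-1, 2 - 1*1)*(-20))*(-4) = ((2 - 1*1)*(-20))*(-4) = ((2 - 1)*(-20))*(-4) = (1*(-20))*(-4) = -20*(-4) = 80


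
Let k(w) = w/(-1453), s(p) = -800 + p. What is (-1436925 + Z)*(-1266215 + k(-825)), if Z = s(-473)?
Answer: 2646010443954860/1453 ≈ 1.8211e+12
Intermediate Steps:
Z = -1273 (Z = -800 - 473 = -1273)
k(w) = -w/1453 (k(w) = w*(-1/1453) = -w/1453)
(-1436925 + Z)*(-1266215 + k(-825)) = (-1436925 - 1273)*(-1266215 - 1/1453*(-825)) = -1438198*(-1266215 + 825/1453) = -1438198*(-1839809570/1453) = 2646010443954860/1453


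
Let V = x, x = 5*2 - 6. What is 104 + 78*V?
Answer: 416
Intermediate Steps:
x = 4 (x = 10 - 6 = 4)
V = 4
104 + 78*V = 104 + 78*4 = 104 + 312 = 416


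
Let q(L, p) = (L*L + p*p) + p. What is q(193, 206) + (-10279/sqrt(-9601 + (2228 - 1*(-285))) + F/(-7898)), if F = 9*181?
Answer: 630977489/7898 + 10279*I*sqrt(443)/1772 ≈ 79891.0 + 122.09*I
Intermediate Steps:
q(L, p) = p + L**2 + p**2 (q(L, p) = (L**2 + p**2) + p = p + L**2 + p**2)
F = 1629
q(193, 206) + (-10279/sqrt(-9601 + (2228 - 1*(-285))) + F/(-7898)) = (206 + 193**2 + 206**2) + (-10279/sqrt(-9601 + (2228 - 1*(-285))) + 1629/(-7898)) = (206 + 37249 + 42436) + (-10279/sqrt(-9601 + (2228 + 285)) + 1629*(-1/7898)) = 79891 + (-10279/sqrt(-9601 + 2513) - 1629/7898) = 79891 + (-10279*(-I*sqrt(443)/1772) - 1629/7898) = 79891 + (-(-10279)*I*sqrt(443)/1772 - 1629/7898) = 79891 + (10279*I*sqrt(443)/1772 - 1629/7898) = 79891 + (-1629/7898 + 10279*I*sqrt(443)/1772) = 630977489/7898 + 10279*I*sqrt(443)/1772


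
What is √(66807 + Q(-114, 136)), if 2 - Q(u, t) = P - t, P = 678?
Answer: 3*√7363 ≈ 257.42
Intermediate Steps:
Q(u, t) = -676 + t (Q(u, t) = 2 - (678 - t) = 2 + (-678 + t) = -676 + t)
√(66807 + Q(-114, 136)) = √(66807 + (-676 + 136)) = √(66807 - 540) = √66267 = 3*√7363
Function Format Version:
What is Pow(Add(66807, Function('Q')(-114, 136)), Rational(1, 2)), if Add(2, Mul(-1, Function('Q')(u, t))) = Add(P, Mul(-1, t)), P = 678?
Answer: Mul(3, Pow(7363, Rational(1, 2))) ≈ 257.42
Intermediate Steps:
Function('Q')(u, t) = Add(-676, t) (Function('Q')(u, t) = Add(2, Mul(-1, Add(678, Mul(-1, t)))) = Add(2, Add(-678, t)) = Add(-676, t))
Pow(Add(66807, Function('Q')(-114, 136)), Rational(1, 2)) = Pow(Add(66807, Add(-676, 136)), Rational(1, 2)) = Pow(Add(66807, -540), Rational(1, 2)) = Pow(66267, Rational(1, 2)) = Mul(3, Pow(7363, Rational(1, 2)))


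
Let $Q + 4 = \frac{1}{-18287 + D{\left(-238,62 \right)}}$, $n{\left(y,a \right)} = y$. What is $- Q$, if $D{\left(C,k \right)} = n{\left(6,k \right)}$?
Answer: $\frac{73125}{18281} \approx 4.0001$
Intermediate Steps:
$D{\left(C,k \right)} = 6$
$Q = - \frac{73125}{18281}$ ($Q = -4 + \frac{1}{-18287 + 6} = -4 + \frac{1}{-18281} = -4 - \frac{1}{18281} = - \frac{73125}{18281} \approx -4.0001$)
$- Q = \left(-1\right) \left(- \frac{73125}{18281}\right) = \frac{73125}{18281}$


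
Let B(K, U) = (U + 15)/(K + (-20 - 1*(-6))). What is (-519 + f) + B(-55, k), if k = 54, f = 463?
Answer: -57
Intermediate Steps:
B(K, U) = (15 + U)/(-14 + K) (B(K, U) = (15 + U)/(K + (-20 + 6)) = (15 + U)/(K - 14) = (15 + U)/(-14 + K))
(-519 + f) + B(-55, k) = (-519 + 463) + (15 + 54)/(-14 - 55) = -56 + 69/(-69) = -56 - 1/69*69 = -56 - 1 = -57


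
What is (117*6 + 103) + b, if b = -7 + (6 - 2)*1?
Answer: 802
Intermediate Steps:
b = -3 (b = -7 + 4*1 = -7 + 4 = -3)
(117*6 + 103) + b = (117*6 + 103) - 3 = (702 + 103) - 3 = 805 - 3 = 802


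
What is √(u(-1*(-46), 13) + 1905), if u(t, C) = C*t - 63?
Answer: 2*√610 ≈ 49.396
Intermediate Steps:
u(t, C) = -63 + C*t
√(u(-1*(-46), 13) + 1905) = √((-63 + 13*(-1*(-46))) + 1905) = √((-63 + 13*46) + 1905) = √((-63 + 598) + 1905) = √(535 + 1905) = √2440 = 2*√610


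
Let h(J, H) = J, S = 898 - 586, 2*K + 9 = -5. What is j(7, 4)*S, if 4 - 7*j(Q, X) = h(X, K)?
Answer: 0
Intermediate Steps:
K = -7 (K = -9/2 + (1/2)*(-5) = -9/2 - 5/2 = -7)
S = 312
j(Q, X) = 4/7 - X/7
j(7, 4)*S = (4/7 - 1/7*4)*312 = (4/7 - 4/7)*312 = 0*312 = 0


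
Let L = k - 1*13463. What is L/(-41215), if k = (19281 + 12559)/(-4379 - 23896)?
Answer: 76139633/233070825 ≈ 0.32668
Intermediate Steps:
k = -6368/5655 (k = 31840/(-28275) = 31840*(-1/28275) = -6368/5655 ≈ -1.1261)
L = -76139633/5655 (L = -6368/5655 - 1*13463 = -6368/5655 - 13463 = -76139633/5655 ≈ -13464.)
L/(-41215) = -76139633/5655/(-41215) = -76139633/5655*(-1/41215) = 76139633/233070825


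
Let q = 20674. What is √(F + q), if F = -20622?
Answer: 2*√13 ≈ 7.2111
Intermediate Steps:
√(F + q) = √(-20622 + 20674) = √52 = 2*√13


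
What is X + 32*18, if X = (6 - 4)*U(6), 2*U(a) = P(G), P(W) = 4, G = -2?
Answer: 580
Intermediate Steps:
U(a) = 2 (U(a) = (½)*4 = 2)
X = 4 (X = (6 - 4)*2 = 2*2 = 4)
X + 32*18 = 4 + 32*18 = 4 + 576 = 580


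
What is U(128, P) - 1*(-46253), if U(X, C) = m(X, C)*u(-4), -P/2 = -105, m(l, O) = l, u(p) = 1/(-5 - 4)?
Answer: 416149/9 ≈ 46239.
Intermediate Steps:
u(p) = -⅑ (u(p) = 1/(-9) = -⅑)
P = 210 (P = -2*(-105) = 210)
U(X, C) = -X/9 (U(X, C) = X*(-⅑) = -X/9)
U(128, P) - 1*(-46253) = -⅑*128 - 1*(-46253) = -128/9 + 46253 = 416149/9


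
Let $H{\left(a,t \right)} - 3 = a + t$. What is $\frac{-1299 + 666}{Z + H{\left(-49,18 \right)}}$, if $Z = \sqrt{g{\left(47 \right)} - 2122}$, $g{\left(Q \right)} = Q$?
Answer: $\frac{5908}{953} + \frac{1055 i \sqrt{83}}{953} \approx 6.1994 + 10.086 i$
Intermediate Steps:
$Z = 5 i \sqrt{83}$ ($Z = \sqrt{47 - 2122} = \sqrt{-2075} = 5 i \sqrt{83} \approx 45.552 i$)
$H{\left(a,t \right)} = 3 + a + t$ ($H{\left(a,t \right)} = 3 + \left(a + t\right) = 3 + a + t$)
$\frac{-1299 + 666}{Z + H{\left(-49,18 \right)}} = \frac{-1299 + 666}{5 i \sqrt{83} + \left(3 - 49 + 18\right)} = - \frac{633}{5 i \sqrt{83} - 28} = - \frac{633}{-28 + 5 i \sqrt{83}}$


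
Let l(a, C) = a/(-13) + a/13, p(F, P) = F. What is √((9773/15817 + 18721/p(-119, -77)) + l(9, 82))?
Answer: I*√555156158936610/1882223 ≈ 12.518*I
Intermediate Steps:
l(a, C) = 0 (l(a, C) = a*(-1/13) + a*(1/13) = -a/13 + a/13 = 0)
√((9773/15817 + 18721/p(-119, -77)) + l(9, 82)) = √((9773/15817 + 18721/(-119)) + 0) = √((9773*(1/15817) + 18721*(-1/119)) + 0) = √((9773/15817 - 18721/119) + 0) = √(-294947070/1882223 + 0) = √(-294947070/1882223) = I*√555156158936610/1882223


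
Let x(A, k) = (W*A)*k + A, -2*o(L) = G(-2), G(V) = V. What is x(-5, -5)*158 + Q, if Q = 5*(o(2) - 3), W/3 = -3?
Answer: -36350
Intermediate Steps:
W = -9 (W = 3*(-3) = -9)
o(L) = 1 (o(L) = -1/2*(-2) = 1)
Q = -10 (Q = 5*(1 - 3) = 5*(-2) = -10)
x(A, k) = A - 9*A*k (x(A, k) = (-9*A)*k + A = -9*A*k + A = A - 9*A*k)
x(-5, -5)*158 + Q = -5*(1 - 9*(-5))*158 - 10 = -5*(1 + 45)*158 - 10 = -5*46*158 - 10 = -230*158 - 10 = -36340 - 10 = -36350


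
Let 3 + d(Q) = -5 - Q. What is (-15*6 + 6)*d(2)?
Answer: 840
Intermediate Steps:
d(Q) = -8 - Q (d(Q) = -3 + (-5 - Q) = -8 - Q)
(-15*6 + 6)*d(2) = (-15*6 + 6)*(-8 - 1*2) = (-90 + 6)*(-8 - 2) = -84*(-10) = 840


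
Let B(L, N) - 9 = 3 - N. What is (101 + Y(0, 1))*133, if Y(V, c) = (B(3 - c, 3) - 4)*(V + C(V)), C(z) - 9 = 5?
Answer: 22743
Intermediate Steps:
C(z) = 14 (C(z) = 9 + 5 = 14)
B(L, N) = 12 - N (B(L, N) = 9 + (3 - N) = 12 - N)
Y(V, c) = 70 + 5*V (Y(V, c) = ((12 - 1*3) - 4)*(V + 14) = ((12 - 3) - 4)*(14 + V) = (9 - 4)*(14 + V) = 5*(14 + V) = 70 + 5*V)
(101 + Y(0, 1))*133 = (101 + (70 + 5*0))*133 = (101 + (70 + 0))*133 = (101 + 70)*133 = 171*133 = 22743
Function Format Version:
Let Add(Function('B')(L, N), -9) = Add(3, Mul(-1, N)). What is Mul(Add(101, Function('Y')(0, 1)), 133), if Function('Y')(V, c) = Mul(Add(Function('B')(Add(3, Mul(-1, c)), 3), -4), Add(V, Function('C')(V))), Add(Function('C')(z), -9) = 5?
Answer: 22743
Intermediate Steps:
Function('C')(z) = 14 (Function('C')(z) = Add(9, 5) = 14)
Function('B')(L, N) = Add(12, Mul(-1, N)) (Function('B')(L, N) = Add(9, Add(3, Mul(-1, N))) = Add(12, Mul(-1, N)))
Function('Y')(V, c) = Add(70, Mul(5, V)) (Function('Y')(V, c) = Mul(Add(Add(12, Mul(-1, 3)), -4), Add(V, 14)) = Mul(Add(Add(12, -3), -4), Add(14, V)) = Mul(Add(9, -4), Add(14, V)) = Mul(5, Add(14, V)) = Add(70, Mul(5, V)))
Mul(Add(101, Function('Y')(0, 1)), 133) = Mul(Add(101, Add(70, Mul(5, 0))), 133) = Mul(Add(101, Add(70, 0)), 133) = Mul(Add(101, 70), 133) = Mul(171, 133) = 22743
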